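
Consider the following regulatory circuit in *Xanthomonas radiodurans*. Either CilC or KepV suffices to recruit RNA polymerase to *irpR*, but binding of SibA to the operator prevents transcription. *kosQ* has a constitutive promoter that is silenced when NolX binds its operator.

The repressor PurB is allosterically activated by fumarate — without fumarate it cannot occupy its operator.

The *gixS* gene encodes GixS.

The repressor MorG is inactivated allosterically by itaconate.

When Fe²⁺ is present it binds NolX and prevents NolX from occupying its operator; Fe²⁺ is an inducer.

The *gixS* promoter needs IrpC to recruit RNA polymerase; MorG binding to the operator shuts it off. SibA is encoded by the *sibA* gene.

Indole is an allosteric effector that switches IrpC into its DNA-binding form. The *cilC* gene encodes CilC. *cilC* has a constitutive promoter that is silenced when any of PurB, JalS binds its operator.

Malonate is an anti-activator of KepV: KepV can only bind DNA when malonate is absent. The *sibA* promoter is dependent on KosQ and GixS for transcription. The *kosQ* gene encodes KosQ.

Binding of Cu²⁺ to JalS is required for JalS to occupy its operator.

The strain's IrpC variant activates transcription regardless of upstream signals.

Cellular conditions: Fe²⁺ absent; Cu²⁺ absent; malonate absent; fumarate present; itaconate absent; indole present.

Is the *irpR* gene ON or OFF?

Fumarate is present, so PurB is active.
Cu²⁺ is absent, so JalS is inactive.
With repressor PurB bound, *cilC* is not transcribed.
So CilC is not produced.
Fe²⁺ is absent, so NolX is active.
With repressor NolX bound, *kosQ* is not transcribed.
So KosQ is not produced.
Itaconate is absent, so MorG is active.
IrpC is constitutively active in this strain.
With repressor MorG bound, *gixS* is not transcribed.
So GixS is not produced.
Required activator KosQ is absent, so *sibA* is not transcribed.
So SibA is not produced.
Malonate is absent, so KepV is active.
Activator KepV is present, so *irpR* is transcribed.

ON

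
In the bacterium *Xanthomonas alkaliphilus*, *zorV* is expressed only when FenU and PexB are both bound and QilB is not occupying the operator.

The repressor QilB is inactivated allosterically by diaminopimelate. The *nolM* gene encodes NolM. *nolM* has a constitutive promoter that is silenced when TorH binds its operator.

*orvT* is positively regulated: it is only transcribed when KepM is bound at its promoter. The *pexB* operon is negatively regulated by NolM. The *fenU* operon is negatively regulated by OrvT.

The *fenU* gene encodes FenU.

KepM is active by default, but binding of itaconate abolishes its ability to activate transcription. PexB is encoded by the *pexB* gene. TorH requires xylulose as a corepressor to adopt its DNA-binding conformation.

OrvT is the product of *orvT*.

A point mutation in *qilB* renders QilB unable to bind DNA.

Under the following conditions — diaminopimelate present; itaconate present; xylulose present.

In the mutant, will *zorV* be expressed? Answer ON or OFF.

ON

Itaconate is present, so KepM is inactive.
Required activator KepM is absent, so *orvT* is not transcribed.
So OrvT is not produced.
With no repressor bound, *fenU* is transcribed.
So FenU is produced and active.
QilB is non-functional in this strain, so it has no effect.
Xylulose is present, so TorH is active.
With repressor TorH bound, *nolM* is not transcribed.
So NolM is not produced.
With no repressor bound, *pexB* is transcribed.
So PexB is produced and active.
No repressor is bound and FenU and PexB are active, so *zorV* is transcribed.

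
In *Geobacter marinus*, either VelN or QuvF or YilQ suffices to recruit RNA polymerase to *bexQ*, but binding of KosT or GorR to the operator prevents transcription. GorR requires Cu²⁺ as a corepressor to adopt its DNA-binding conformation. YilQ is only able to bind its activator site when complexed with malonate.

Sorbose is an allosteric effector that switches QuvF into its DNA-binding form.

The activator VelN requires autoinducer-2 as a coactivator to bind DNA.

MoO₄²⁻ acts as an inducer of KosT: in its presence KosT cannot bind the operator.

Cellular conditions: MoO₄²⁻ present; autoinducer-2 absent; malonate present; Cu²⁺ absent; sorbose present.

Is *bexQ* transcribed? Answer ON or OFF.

ON

Autoinducer-2 is absent, so VelN is inactive.
MoO₄²⁻ is present, so KosT is inactive.
Sorbose is present, so QuvF is active.
Cu²⁺ is absent, so GorR is inactive.
Malonate is present, so YilQ is active.
Activator QuvF is present, so *bexQ* is transcribed.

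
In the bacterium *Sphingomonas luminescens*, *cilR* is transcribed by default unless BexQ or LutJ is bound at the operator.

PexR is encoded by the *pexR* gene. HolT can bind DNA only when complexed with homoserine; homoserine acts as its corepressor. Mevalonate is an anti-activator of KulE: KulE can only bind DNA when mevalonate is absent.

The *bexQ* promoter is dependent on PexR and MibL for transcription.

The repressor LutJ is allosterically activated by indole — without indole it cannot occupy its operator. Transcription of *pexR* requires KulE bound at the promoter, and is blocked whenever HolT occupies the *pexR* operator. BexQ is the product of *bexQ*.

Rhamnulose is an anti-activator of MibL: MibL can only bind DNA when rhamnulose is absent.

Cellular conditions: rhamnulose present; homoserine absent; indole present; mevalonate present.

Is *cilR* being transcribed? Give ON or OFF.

Mevalonate is present, so KulE is inactive.
Homoserine is absent, so HolT is inactive.
Required activator KulE is absent, so *pexR* is not transcribed.
So PexR is not produced.
Rhamnulose is present, so MibL is inactive.
Required activator PexR is absent, so *bexQ* is not transcribed.
So BexQ is not produced.
Indole is present, so LutJ is active.
With repressor LutJ bound, *cilR* is not transcribed.

OFF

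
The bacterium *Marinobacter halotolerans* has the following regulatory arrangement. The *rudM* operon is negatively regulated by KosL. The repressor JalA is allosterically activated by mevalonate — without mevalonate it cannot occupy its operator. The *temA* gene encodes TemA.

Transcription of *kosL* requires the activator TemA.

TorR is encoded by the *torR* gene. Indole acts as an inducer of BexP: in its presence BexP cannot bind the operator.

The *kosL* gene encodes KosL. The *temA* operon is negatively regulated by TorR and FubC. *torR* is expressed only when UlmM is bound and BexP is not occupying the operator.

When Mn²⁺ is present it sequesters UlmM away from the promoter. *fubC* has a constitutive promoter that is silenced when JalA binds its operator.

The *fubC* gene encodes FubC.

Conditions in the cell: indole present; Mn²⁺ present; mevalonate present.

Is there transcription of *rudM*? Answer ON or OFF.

Indole is present, so BexP is inactive.
Mn²⁺ is present, so UlmM is inactive.
Required activator UlmM is absent, so *torR* is not transcribed.
So TorR is not produced.
Mevalonate is present, so JalA is active.
With repressor JalA bound, *fubC* is not transcribed.
So FubC is not produced.
With no repressor bound, *temA* is transcribed.
So TemA is produced and active.
No repressor is bound and TemA is active, so *kosL* is transcribed.
So KosL is produced and active.
With repressor KosL bound, *rudM* is not transcribed.

OFF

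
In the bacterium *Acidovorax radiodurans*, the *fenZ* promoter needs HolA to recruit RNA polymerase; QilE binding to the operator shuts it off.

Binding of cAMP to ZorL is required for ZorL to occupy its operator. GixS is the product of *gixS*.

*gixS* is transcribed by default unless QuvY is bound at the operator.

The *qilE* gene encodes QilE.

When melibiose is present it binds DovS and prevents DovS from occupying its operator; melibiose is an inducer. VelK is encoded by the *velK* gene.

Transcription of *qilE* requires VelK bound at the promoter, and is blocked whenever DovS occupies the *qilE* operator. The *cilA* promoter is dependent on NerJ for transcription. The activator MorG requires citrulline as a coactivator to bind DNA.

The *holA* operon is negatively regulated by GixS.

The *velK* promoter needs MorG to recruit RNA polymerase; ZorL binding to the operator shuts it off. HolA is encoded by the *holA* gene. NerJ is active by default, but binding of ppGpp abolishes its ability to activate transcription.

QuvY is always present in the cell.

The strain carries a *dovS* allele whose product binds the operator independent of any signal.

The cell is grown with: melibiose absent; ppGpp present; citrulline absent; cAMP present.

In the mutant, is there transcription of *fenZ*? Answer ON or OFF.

Citrulline is absent, so MorG is inactive.
cAMP is present, so ZorL is active.
With repressor ZorL bound, *velK* is not transcribed.
So VelK is not produced.
DovS is constitutively active in this strain.
With repressor DovS bound, *qilE* is not transcribed.
So QilE is not produced.
QuvY is produced constitutively and is active.
With repressor QuvY bound, *gixS* is not transcribed.
So GixS is not produced.
With no repressor bound, *holA* is transcribed.
So HolA is produced and active.
No repressor is bound and HolA is active, so *fenZ* is transcribed.

ON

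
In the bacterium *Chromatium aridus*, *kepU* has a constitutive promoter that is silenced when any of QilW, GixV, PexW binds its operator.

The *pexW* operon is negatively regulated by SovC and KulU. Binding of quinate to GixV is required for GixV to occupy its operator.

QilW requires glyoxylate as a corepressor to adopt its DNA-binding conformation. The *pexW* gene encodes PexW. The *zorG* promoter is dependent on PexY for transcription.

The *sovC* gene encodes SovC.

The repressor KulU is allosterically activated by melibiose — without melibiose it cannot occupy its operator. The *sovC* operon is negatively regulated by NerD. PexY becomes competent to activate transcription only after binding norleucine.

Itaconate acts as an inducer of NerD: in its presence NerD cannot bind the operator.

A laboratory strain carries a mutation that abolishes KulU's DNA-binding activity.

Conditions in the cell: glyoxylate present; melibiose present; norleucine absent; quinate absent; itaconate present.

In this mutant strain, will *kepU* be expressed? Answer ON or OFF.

Glyoxylate is present, so QilW is active.
Quinate is absent, so GixV is inactive.
Itaconate is present, so NerD is inactive.
With no repressor bound, *sovC* is transcribed.
So SovC is produced and active.
KulU is non-functional in this strain, so it has no effect.
With repressor SovC bound, *pexW* is not transcribed.
So PexW is not produced.
With repressor QilW bound, *kepU* is not transcribed.

OFF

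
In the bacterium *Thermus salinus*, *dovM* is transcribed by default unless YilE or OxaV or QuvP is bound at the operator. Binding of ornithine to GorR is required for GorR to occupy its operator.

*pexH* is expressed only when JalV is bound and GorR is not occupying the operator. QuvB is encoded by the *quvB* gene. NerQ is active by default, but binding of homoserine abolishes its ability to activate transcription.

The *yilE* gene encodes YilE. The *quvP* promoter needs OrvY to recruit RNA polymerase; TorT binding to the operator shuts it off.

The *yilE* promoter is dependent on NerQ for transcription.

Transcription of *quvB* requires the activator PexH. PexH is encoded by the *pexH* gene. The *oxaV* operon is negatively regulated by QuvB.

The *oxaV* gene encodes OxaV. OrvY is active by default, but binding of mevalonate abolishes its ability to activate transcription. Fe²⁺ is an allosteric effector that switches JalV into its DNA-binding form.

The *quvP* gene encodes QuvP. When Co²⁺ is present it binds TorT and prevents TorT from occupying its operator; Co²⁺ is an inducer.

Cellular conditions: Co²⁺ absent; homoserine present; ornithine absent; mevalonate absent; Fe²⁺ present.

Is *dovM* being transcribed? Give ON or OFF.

ON

Homoserine is present, so NerQ is inactive.
Required activator NerQ is absent, so *yilE* is not transcribed.
So YilE is not produced.
Ornithine is absent, so GorR is inactive.
Fe²⁺ is present, so JalV is active.
No repressor is bound and JalV is active, so *pexH* is transcribed.
So PexH is produced and active.
No repressor is bound and PexH is active, so *quvB* is transcribed.
So QuvB is produced and active.
With repressor QuvB bound, *oxaV* is not transcribed.
So OxaV is not produced.
Mevalonate is absent, so OrvY is active.
Co²⁺ is absent, so TorT is active.
With repressor TorT bound, *quvP* is not transcribed.
So QuvP is not produced.
With no repressor bound, *dovM* is transcribed.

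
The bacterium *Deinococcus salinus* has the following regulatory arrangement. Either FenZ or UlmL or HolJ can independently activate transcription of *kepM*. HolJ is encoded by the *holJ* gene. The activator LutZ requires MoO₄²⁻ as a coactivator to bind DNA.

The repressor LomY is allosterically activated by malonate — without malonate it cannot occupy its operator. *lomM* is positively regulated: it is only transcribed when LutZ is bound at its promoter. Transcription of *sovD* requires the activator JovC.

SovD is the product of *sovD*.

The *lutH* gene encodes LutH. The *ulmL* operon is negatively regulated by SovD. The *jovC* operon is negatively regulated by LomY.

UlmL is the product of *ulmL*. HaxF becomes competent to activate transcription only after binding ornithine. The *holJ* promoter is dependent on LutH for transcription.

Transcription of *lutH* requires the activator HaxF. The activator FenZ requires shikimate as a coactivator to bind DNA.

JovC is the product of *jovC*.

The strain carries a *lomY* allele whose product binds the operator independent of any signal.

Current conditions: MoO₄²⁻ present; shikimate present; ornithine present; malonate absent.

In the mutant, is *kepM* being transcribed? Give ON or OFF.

Shikimate is present, so FenZ is active.
LomY is constitutively active in this strain.
With repressor LomY bound, *jovC* is not transcribed.
So JovC is not produced.
Required activator JovC is absent, so *sovD* is not transcribed.
So SovD is not produced.
With no repressor bound, *ulmL* is transcribed.
So UlmL is produced and active.
Ornithine is present, so HaxF is active.
No repressor is bound and HaxF is active, so *lutH* is transcribed.
So LutH is produced and active.
No repressor is bound and LutH is active, so *holJ* is transcribed.
So HolJ is produced and active.
Activator FenZ is present, so *kepM* is transcribed.

ON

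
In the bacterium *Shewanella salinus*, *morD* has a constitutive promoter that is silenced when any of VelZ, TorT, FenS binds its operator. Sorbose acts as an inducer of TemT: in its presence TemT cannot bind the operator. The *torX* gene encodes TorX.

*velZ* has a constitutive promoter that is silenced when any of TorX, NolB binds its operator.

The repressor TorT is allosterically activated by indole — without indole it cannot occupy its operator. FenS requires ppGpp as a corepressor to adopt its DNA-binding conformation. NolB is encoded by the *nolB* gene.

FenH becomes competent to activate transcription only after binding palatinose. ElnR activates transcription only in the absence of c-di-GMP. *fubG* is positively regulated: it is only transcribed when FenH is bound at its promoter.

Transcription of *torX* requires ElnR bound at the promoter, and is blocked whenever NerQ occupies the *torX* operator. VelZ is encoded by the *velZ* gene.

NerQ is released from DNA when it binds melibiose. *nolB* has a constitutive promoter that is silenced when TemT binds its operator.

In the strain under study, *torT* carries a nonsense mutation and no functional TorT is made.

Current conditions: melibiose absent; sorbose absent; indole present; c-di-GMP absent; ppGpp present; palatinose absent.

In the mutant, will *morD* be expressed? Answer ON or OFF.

Melibiose is absent, so NerQ is active.
c-di-GMP is absent, so ElnR is active.
With repressor NerQ bound, *torX* is not transcribed.
So TorX is not produced.
Sorbose is absent, so TemT is active.
With repressor TemT bound, *nolB* is not transcribed.
So NolB is not produced.
With no repressor bound, *velZ* is transcribed.
So VelZ is produced and active.
TorT is non-functional in this strain, so it has no effect.
ppGpp is present, so FenS is active.
With repressor VelZ bound, *morD* is not transcribed.

OFF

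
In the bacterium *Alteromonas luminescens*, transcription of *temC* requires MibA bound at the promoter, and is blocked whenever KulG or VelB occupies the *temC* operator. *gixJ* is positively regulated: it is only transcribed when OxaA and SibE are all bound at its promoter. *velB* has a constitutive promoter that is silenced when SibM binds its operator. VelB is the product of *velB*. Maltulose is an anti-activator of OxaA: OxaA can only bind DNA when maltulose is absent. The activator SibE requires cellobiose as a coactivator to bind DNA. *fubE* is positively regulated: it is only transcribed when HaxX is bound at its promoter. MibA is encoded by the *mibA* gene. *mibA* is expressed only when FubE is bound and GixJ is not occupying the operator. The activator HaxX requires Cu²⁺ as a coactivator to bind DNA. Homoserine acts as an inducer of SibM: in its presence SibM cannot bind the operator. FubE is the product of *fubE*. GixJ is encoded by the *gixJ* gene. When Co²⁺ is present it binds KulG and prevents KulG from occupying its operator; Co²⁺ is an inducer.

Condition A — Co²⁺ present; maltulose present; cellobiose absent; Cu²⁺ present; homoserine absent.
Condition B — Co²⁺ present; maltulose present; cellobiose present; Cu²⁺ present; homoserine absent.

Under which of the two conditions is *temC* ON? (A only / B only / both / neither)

both

Condition A:
Co²⁺ is present, so KulG is inactive.
Maltulose is present, so OxaA is inactive.
Cellobiose is absent, so SibE is inactive.
Required activator OxaA is absent, so *gixJ* is not transcribed.
So GixJ is not produced.
Cu²⁺ is present, so HaxX is active.
No repressor is bound and HaxX is active, so *fubE* is transcribed.
So FubE is produced and active.
No repressor is bound and FubE is active, so *mibA* is transcribed.
So MibA is produced and active.
Homoserine is absent, so SibM is active.
With repressor SibM bound, *velB* is not transcribed.
So VelB is not produced.
No repressor is bound and MibA is active, so *temC* is transcribed.
→ *temC* is ON in A.
Condition B:
Co²⁺ is present, so KulG is inactive.
Maltulose is present, so OxaA is inactive.
Cellobiose is present, so SibE is active.
Required activator OxaA is absent, so *gixJ* is not transcribed.
So GixJ is not produced.
Cu²⁺ is present, so HaxX is active.
No repressor is bound and HaxX is active, so *fubE* is transcribed.
So FubE is produced and active.
No repressor is bound and FubE is active, so *mibA* is transcribed.
So MibA is produced and active.
Homoserine is absent, so SibM is active.
With repressor SibM bound, *velB* is not transcribed.
So VelB is not produced.
No repressor is bound and MibA is active, so *temC* is transcribed.
→ *temC* is ON in B.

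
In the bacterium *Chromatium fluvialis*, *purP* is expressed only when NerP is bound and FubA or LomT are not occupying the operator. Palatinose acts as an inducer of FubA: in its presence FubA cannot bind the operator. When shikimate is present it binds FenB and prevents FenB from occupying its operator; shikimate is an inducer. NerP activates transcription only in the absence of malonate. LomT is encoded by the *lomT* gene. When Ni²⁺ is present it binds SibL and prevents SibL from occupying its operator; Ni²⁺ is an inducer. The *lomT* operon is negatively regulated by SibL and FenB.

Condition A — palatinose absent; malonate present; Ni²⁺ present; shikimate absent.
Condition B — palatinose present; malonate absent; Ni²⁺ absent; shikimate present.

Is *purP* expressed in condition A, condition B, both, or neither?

B only

Condition A:
Palatinose is absent, so FubA is active.
Malonate is present, so NerP is inactive.
Ni²⁺ is present, so SibL is inactive.
Shikimate is absent, so FenB is active.
With repressor FenB bound, *lomT* is not transcribed.
So LomT is not produced.
With repressor FubA bound, *purP* is not transcribed.
→ *purP* is OFF in A.
Condition B:
Palatinose is present, so FubA is inactive.
Malonate is absent, so NerP is active.
Ni²⁺ is absent, so SibL is active.
Shikimate is present, so FenB is inactive.
With repressor SibL bound, *lomT* is not transcribed.
So LomT is not produced.
No repressor is bound and NerP is active, so *purP* is transcribed.
→ *purP* is ON in B.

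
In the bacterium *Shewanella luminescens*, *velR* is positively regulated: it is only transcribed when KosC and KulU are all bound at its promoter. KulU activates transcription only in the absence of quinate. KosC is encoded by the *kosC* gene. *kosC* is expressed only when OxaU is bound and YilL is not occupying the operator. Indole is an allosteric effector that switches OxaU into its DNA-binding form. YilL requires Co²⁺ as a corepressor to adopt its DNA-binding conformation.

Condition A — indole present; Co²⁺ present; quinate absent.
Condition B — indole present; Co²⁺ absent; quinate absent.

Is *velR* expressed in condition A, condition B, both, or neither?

Condition A:
Indole is present, so OxaU is active.
Co²⁺ is present, so YilL is active.
With repressor YilL bound, *kosC* is not transcribed.
So KosC is not produced.
Quinate is absent, so KulU is active.
Required activator KosC is absent, so *velR* is not transcribed.
→ *velR* is OFF in A.
Condition B:
Indole is present, so OxaU is active.
Co²⁺ is absent, so YilL is inactive.
No repressor is bound and OxaU is active, so *kosC* is transcribed.
So KosC is produced and active.
Quinate is absent, so KulU is active.
No repressor is bound and KosC and KulU are active, so *velR* is transcribed.
→ *velR* is ON in B.

B only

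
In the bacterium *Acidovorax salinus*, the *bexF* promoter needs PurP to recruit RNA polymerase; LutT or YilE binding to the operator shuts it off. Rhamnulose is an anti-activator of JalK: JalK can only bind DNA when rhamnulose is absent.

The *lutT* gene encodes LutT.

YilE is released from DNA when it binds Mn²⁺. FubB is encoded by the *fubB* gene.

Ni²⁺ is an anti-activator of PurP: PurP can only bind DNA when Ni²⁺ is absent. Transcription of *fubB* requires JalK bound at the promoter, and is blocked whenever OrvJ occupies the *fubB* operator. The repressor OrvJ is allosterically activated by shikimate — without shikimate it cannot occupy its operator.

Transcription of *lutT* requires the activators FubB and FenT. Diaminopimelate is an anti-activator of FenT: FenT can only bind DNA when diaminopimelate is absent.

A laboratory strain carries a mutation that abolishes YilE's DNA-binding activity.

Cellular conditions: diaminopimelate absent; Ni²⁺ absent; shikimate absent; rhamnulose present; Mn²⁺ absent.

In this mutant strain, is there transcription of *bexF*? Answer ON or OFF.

ON

Ni²⁺ is absent, so PurP is active.
Rhamnulose is present, so JalK is inactive.
Shikimate is absent, so OrvJ is inactive.
Required activator JalK is absent, so *fubB* is not transcribed.
So FubB is not produced.
Diaminopimelate is absent, so FenT is active.
Required activator FubB is absent, so *lutT* is not transcribed.
So LutT is not produced.
YilE is non-functional in this strain, so it has no effect.
No repressor is bound and PurP is active, so *bexF* is transcribed.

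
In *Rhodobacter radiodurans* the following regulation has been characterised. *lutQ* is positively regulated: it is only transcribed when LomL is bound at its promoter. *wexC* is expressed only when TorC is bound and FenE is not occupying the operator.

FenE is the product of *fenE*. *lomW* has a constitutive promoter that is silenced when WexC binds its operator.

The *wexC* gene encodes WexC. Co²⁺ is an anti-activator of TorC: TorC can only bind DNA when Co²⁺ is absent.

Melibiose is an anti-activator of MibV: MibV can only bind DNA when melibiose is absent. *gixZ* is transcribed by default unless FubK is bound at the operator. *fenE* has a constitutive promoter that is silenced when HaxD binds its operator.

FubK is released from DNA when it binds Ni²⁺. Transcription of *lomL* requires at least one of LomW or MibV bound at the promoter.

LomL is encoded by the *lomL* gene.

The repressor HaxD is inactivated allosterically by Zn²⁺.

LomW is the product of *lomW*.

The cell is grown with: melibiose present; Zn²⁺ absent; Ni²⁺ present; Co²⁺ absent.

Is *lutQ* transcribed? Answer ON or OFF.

OFF

Zn²⁺ is absent, so HaxD is active.
With repressor HaxD bound, *fenE* is not transcribed.
So FenE is not produced.
Co²⁺ is absent, so TorC is active.
No repressor is bound and TorC is active, so *wexC* is transcribed.
So WexC is produced and active.
With repressor WexC bound, *lomW* is not transcribed.
So LomW is not produced.
Melibiose is present, so MibV is inactive.
No activator is available at the *lomL* promoter, so *lomL* is not transcribed.
So LomL is not produced.
Required activator LomL is absent, so *lutQ* is not transcribed.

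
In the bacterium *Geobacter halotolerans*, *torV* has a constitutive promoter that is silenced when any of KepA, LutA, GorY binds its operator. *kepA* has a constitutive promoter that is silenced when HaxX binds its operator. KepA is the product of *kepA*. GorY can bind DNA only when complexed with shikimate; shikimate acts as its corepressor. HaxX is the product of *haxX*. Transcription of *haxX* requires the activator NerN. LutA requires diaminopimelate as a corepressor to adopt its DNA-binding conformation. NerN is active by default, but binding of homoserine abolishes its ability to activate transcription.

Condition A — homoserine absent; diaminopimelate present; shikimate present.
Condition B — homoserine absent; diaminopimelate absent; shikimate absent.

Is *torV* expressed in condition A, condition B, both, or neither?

B only

Condition A:
Homoserine is absent, so NerN is active.
No repressor is bound and NerN is active, so *haxX* is transcribed.
So HaxX is produced and active.
With repressor HaxX bound, *kepA* is not transcribed.
So KepA is not produced.
Diaminopimelate is present, so LutA is active.
Shikimate is present, so GorY is active.
With repressor LutA bound, *torV* is not transcribed.
→ *torV* is OFF in A.
Condition B:
Homoserine is absent, so NerN is active.
No repressor is bound and NerN is active, so *haxX* is transcribed.
So HaxX is produced and active.
With repressor HaxX bound, *kepA* is not transcribed.
So KepA is not produced.
Diaminopimelate is absent, so LutA is inactive.
Shikimate is absent, so GorY is inactive.
With no repressor bound, *torV* is transcribed.
→ *torV* is ON in B.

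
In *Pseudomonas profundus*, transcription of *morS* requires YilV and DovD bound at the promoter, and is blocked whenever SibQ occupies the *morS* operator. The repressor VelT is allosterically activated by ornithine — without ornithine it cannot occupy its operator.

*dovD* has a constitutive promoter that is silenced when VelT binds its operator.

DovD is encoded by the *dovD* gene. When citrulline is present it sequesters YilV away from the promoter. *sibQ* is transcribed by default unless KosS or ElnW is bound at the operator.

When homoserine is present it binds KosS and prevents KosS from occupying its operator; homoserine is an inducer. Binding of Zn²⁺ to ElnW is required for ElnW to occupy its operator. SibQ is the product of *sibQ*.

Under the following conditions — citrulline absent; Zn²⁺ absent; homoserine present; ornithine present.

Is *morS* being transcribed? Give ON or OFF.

OFF

Citrulline is absent, so YilV is active.
Homoserine is present, so KosS is inactive.
Zn²⁺ is absent, so ElnW is inactive.
With no repressor bound, *sibQ* is transcribed.
So SibQ is produced and active.
Ornithine is present, so VelT is active.
With repressor VelT bound, *dovD* is not transcribed.
So DovD is not produced.
With repressor SibQ bound, *morS* is not transcribed.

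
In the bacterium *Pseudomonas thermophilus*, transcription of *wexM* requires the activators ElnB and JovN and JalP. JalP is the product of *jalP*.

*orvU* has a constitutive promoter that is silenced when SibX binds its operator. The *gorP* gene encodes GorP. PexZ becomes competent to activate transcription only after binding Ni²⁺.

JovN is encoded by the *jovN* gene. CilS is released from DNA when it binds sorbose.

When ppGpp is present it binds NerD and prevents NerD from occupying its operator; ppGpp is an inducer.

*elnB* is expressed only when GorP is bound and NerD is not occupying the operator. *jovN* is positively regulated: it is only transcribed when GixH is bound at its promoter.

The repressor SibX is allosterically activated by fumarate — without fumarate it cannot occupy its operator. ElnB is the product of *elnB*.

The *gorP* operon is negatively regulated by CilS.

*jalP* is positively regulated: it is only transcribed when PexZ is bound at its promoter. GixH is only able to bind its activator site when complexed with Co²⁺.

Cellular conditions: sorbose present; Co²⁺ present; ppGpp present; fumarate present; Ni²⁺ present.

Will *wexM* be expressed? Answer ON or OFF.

ON

ppGpp is present, so NerD is inactive.
Sorbose is present, so CilS is inactive.
With no repressor bound, *gorP* is transcribed.
So GorP is produced and active.
No repressor is bound and GorP is active, so *elnB* is transcribed.
So ElnB is produced and active.
Co²⁺ is present, so GixH is active.
No repressor is bound and GixH is active, so *jovN* is transcribed.
So JovN is produced and active.
Ni²⁺ is present, so PexZ is active.
No repressor is bound and PexZ is active, so *jalP* is transcribed.
So JalP is produced and active.
No repressor is bound and ElnB and JovN and JalP are active, so *wexM* is transcribed.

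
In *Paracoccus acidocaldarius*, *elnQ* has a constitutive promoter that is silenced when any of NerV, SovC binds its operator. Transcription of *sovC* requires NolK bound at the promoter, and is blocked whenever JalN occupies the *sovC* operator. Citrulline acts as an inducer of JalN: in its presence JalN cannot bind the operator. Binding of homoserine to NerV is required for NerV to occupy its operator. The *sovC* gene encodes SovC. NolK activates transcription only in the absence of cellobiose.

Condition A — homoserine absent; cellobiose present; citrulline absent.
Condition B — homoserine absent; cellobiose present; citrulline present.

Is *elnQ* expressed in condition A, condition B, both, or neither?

Condition A:
Homoserine is absent, so NerV is inactive.
Cellobiose is present, so NolK is inactive.
Citrulline is absent, so JalN is active.
With repressor JalN bound, *sovC* is not transcribed.
So SovC is not produced.
With no repressor bound, *elnQ* is transcribed.
→ *elnQ* is ON in A.
Condition B:
Homoserine is absent, so NerV is inactive.
Cellobiose is present, so NolK is inactive.
Citrulline is present, so JalN is inactive.
Required activator NolK is absent, so *sovC* is not transcribed.
So SovC is not produced.
With no repressor bound, *elnQ* is transcribed.
→ *elnQ* is ON in B.

both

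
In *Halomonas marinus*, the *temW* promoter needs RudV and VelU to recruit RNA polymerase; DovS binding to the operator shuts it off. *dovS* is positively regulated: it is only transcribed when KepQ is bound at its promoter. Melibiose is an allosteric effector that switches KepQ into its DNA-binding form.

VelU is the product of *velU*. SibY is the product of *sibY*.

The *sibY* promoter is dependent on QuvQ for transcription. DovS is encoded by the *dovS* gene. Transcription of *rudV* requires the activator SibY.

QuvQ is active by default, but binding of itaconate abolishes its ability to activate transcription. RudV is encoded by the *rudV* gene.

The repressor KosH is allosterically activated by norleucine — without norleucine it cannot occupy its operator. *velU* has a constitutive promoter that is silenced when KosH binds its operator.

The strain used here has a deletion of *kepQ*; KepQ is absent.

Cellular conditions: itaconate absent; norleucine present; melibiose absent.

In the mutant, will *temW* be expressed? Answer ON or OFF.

OFF

KepQ is non-functional in this strain, so it has no effect.
Required activator KepQ is absent, so *dovS* is not transcribed.
So DovS is not produced.
Itaconate is absent, so QuvQ is active.
No repressor is bound and QuvQ is active, so *sibY* is transcribed.
So SibY is produced and active.
No repressor is bound and SibY is active, so *rudV* is transcribed.
So RudV is produced and active.
Norleucine is present, so KosH is active.
With repressor KosH bound, *velU* is not transcribed.
So VelU is not produced.
Required activator VelU is absent, so *temW* is not transcribed.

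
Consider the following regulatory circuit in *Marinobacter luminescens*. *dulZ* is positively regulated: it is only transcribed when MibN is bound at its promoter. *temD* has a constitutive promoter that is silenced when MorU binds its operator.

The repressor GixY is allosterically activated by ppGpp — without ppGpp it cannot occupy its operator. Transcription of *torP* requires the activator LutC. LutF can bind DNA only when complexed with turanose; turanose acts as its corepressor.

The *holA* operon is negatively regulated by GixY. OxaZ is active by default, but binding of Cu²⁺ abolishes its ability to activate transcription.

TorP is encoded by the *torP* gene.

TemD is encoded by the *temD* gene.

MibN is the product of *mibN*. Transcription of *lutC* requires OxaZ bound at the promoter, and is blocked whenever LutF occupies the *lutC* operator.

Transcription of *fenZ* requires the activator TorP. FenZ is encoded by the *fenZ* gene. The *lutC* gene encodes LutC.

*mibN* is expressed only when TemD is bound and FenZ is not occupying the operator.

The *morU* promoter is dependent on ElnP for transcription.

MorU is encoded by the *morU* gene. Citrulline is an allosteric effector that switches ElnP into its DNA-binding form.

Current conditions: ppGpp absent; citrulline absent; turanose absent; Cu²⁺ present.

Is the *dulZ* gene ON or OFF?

ON

Turanose is absent, so LutF is inactive.
Cu²⁺ is present, so OxaZ is inactive.
Required activator OxaZ is absent, so *lutC* is not transcribed.
So LutC is not produced.
Required activator LutC is absent, so *torP* is not transcribed.
So TorP is not produced.
Required activator TorP is absent, so *fenZ* is not transcribed.
So FenZ is not produced.
Citrulline is absent, so ElnP is inactive.
Required activator ElnP is absent, so *morU* is not transcribed.
So MorU is not produced.
With no repressor bound, *temD* is transcribed.
So TemD is produced and active.
No repressor is bound and TemD is active, so *mibN* is transcribed.
So MibN is produced and active.
No repressor is bound and MibN is active, so *dulZ* is transcribed.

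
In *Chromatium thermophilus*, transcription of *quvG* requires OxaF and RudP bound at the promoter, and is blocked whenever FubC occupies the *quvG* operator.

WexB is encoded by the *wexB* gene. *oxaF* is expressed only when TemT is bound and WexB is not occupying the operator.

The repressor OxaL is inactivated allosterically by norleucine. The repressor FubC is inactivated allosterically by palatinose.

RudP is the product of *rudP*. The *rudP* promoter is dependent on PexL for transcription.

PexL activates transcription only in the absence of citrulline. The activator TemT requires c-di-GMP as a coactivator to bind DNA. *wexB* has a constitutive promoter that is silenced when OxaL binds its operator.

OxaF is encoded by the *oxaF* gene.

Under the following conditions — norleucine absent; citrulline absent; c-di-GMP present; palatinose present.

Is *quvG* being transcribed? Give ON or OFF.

ON

Norleucine is absent, so OxaL is active.
With repressor OxaL bound, *wexB* is not transcribed.
So WexB is not produced.
c-di-GMP is present, so TemT is active.
No repressor is bound and TemT is active, so *oxaF* is transcribed.
So OxaF is produced and active.
Citrulline is absent, so PexL is active.
No repressor is bound and PexL is active, so *rudP* is transcribed.
So RudP is produced and active.
Palatinose is present, so FubC is inactive.
No repressor is bound and OxaF and RudP are active, so *quvG* is transcribed.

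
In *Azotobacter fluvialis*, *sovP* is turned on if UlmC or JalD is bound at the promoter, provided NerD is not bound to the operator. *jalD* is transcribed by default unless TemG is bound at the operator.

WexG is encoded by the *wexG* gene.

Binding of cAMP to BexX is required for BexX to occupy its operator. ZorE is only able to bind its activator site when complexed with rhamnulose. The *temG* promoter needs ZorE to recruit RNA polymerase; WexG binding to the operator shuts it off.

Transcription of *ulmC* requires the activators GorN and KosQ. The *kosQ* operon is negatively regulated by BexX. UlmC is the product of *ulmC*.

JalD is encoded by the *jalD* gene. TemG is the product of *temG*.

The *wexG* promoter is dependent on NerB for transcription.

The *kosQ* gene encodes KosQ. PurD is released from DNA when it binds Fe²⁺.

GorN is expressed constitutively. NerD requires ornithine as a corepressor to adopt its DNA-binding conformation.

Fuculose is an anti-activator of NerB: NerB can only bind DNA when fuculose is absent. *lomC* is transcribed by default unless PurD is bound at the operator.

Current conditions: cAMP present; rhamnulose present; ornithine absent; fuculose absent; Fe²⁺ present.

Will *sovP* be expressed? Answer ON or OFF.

ON

GorN is produced constitutively and is active.
cAMP is present, so BexX is active.
With repressor BexX bound, *kosQ* is not transcribed.
So KosQ is not produced.
Required activator KosQ is absent, so *ulmC* is not transcribed.
So UlmC is not produced.
Ornithine is absent, so NerD is inactive.
Fuculose is absent, so NerB is active.
No repressor is bound and NerB is active, so *wexG* is transcribed.
So WexG is produced and active.
Rhamnulose is present, so ZorE is active.
With repressor WexG bound, *temG* is not transcribed.
So TemG is not produced.
With no repressor bound, *jalD* is transcribed.
So JalD is produced and active.
Activator JalD is present, so *sovP* is transcribed.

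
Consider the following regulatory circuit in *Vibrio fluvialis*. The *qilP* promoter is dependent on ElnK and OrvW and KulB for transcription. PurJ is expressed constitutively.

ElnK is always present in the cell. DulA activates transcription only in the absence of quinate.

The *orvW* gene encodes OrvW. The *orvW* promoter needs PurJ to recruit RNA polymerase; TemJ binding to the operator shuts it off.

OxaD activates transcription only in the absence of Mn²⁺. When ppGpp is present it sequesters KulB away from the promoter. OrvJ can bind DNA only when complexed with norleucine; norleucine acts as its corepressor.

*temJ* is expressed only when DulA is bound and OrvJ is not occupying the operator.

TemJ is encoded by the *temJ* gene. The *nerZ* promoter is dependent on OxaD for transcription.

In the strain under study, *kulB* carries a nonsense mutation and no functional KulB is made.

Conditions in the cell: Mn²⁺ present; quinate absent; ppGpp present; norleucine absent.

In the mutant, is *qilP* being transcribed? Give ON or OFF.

ElnK is produced constitutively and is active.
Norleucine is absent, so OrvJ is inactive.
Quinate is absent, so DulA is active.
No repressor is bound and DulA is active, so *temJ* is transcribed.
So TemJ is produced and active.
PurJ is produced constitutively and is active.
With repressor TemJ bound, *orvW* is not transcribed.
So OrvW is not produced.
KulB is non-functional in this strain, so it has no effect.
Required activator OrvW is absent, so *qilP* is not transcribed.

OFF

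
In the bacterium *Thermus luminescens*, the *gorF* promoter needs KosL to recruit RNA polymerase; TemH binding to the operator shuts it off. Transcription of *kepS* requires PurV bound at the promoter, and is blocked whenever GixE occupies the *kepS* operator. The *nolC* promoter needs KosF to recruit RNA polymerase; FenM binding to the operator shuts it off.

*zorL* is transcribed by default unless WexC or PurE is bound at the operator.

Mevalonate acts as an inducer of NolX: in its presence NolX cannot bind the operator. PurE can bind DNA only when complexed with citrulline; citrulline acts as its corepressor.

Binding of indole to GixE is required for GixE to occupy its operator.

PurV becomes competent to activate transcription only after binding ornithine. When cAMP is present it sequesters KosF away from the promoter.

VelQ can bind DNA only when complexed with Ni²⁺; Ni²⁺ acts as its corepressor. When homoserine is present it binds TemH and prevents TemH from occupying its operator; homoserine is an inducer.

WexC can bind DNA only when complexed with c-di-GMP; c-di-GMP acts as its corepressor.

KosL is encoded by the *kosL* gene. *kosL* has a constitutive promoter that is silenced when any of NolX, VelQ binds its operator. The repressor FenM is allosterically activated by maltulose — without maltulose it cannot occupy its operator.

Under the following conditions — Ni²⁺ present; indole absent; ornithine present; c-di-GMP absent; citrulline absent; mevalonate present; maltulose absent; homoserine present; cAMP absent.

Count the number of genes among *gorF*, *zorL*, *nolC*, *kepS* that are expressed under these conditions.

Homoserine is present, so TemH is inactive.
Mevalonate is present, so NolX is inactive.
Ni²⁺ is present, so VelQ is active.
With repressor VelQ bound, *kosL* is not transcribed.
So KosL is not produced.
Required activator KosL is absent, so *gorF* is not transcribed.
→ *gorF* is OFF.
c-di-GMP is absent, so WexC is inactive.
Citrulline is absent, so PurE is inactive.
With no repressor bound, *zorL* is transcribed.
→ *zorL* is ON.
cAMP is absent, so KosF is active.
Maltulose is absent, so FenM is inactive.
No repressor is bound and KosF is active, so *nolC* is transcribed.
→ *nolC* is ON.
Ornithine is present, so PurV is active.
Indole is absent, so GixE is inactive.
No repressor is bound and PurV is active, so *kepS* is transcribed.
→ *kepS* is ON.
3 of the 4 genes are transcribed.

3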